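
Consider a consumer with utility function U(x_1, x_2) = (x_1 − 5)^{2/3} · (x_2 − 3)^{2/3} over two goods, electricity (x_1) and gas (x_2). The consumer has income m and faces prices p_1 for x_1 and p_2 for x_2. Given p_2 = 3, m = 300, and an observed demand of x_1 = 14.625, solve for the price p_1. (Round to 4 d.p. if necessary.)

This is Cobb-Douglas in (x_1−5, x_2−3): tangency gives 2/3·p_2·(x_2−3) = 2/3·p_1·(x_1−5).
After buying the subsistence bundle (5, 3), a share 0.5 of the remaining income goes to x_1: x_1* = 5 + 0.5·(m − 5p_1 − 3p_2)/p_1.
Set x_1* = 14.625 in the demand function and solve for p_1: p_1 = 12.

p_1 = 12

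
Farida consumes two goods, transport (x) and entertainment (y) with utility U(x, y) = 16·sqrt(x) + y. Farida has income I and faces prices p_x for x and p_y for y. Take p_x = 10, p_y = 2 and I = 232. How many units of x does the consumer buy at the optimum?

x* = 2.56

Set MRS = p_x/p_y: 8·x^(−1/2) = p_x/p_y.
Thus x* = (8·p_y/p_x)² — independent of I — with the rest of income spent on y.
Plugging in: x* = (8·2/10)² = 2.56.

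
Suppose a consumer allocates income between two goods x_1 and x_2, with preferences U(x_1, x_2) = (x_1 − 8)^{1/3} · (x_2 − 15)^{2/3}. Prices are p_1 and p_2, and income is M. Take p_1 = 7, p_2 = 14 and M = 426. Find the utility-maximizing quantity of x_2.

x_2* = 22.619

After buying the subsistence bundle (8, 15), a share 1/3 of the remaining income goes to x_1: x_1* = 8 + 1/3·(M − 8p_1 − 15p_2)/p_1.
Discretionary income = 426 − 8·7 − 15·14 = 160; x_2* = 15 + 2/3·160/14 = 22.619.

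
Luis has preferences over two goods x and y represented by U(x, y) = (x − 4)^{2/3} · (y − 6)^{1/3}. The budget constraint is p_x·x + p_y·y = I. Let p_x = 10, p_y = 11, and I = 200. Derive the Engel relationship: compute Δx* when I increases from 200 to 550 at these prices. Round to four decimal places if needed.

Δx* = 23.3333

MRS = 2·(y−6)/(x−4). Tangency with p_x/p_y gives y−6 = (1/2)·(p_x/p_y)·(x−4).
After buying the subsistence bundle (4, 6), a share 2/3 of the remaining income goes to x: x* = 4 + 2/3·(I − 4p_x − 6p_y)/p_x.
Discretionary income = 200 − 4·10 − 6·11 = 94; x* = 4 + 2/3·94/10 = 10.2667.
At I' = 550: x* = 33.6. Change: 33.6 − 10.2667 = 23.3333.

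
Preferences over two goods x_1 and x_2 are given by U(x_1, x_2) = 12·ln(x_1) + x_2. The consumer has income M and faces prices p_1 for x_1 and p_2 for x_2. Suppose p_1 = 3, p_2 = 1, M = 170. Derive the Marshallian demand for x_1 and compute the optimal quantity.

x_1* = 4

MU_x_1 = 12/x_1, MU_x_2 = 1. Tangency: 12/x_1 = p_1/p_2.
So x_1*(p_1,p_2) = 12·p_2/p_1, independent of income; and x_2* = (M − 12·p_2)/p_2.
At the given prices: x_1* = 12·1/3 = 4.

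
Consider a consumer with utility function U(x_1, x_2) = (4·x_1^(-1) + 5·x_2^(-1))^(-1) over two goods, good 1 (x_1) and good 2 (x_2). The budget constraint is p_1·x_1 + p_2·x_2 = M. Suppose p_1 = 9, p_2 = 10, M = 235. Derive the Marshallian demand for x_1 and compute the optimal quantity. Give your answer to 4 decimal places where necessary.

From the CES first-order condition, (4/5)·(x_2/x_1)^(2) = p_1/p_2.
Solve for the ratio: x_2/x_1 = [(5/4)·p_1/p_2]^(0.5).
With the ratio pinned down, the budget gives x_1* = M/(p_1 + p_2·(x_2/x_1)) and x_2* = (x_2/x_1)·x_1*.
Numerically x_2/x_1 = 1.06066, so x_1* = 235/(9 + 10·1.06066) = 11.9858.

x_1* = 11.9858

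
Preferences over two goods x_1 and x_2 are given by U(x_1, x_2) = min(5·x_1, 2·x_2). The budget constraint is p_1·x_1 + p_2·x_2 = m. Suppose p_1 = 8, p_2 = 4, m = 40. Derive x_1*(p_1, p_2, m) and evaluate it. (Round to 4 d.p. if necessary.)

Here 2·8 + 5·4 = 36, giving x_1* = 2.2222.

x_1* = 2.2222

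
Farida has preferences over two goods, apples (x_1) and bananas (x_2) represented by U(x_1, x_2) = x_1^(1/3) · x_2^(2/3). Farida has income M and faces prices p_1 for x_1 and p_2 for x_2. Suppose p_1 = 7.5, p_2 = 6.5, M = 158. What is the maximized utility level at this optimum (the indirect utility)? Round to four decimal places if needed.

V = 12.2629

Demand: x_1*(p_1,p_2,M) = 1/3·M/p_1 and x_2* = 2/3·M/p_2.
At p_1=7.5, p_2=6.5, M=158: x_1* = 1/3·158/7.5 = 7.0222, x_2* = 16.2051.
Utility at the optimum: U(7.0222, 16.2051) = 12.2629.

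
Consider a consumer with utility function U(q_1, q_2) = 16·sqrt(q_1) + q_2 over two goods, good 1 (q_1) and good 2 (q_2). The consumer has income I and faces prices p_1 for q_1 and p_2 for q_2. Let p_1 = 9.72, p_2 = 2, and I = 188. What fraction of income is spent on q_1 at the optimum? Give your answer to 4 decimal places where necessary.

share on q_1 = 0.1401

Set MRS = p_1/p_2: 8·q_1^(−1/2) = p_1/p_2.
Thus q_1* = (8·p_2/p_1)² — independent of I — with the rest of income spent on q_2.
Plugging in: q_1* = (8·2/9.72)² = 2.7096, q_2* = 80.8313.
Expenditure on q_1: 9.72·2.7096 = 26.3374; share = 0.1401.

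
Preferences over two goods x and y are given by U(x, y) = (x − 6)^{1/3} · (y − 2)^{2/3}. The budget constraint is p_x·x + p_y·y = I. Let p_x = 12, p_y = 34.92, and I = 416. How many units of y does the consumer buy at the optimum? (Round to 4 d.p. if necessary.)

y* = 7.2341

Substituting into the budget: x* = 6 + 1/3·(I − 6·p_x − 2·p_y)/p_x, and y* = 2 + 2/3·(…)/p_y.
Discretionary income = 416 − 6·12 − 2·34.92 = 274.16; y* = 2 + 2/3·274.16/34.92 = 7.2341.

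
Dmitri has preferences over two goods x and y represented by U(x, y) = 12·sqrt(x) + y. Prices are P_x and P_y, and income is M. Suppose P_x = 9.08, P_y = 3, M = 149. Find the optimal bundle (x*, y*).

x* = 3.9298, y* = 37.7724

Set MRS = P_x/P_y: 6·x^(−1/2) = P_x/P_y.
Solve: √x = 6·P_y/P_x, so x*(P_x,P_y) = (6·P_y/P_x)², and y* = (M − P_x·x*)/P_y.
Plugging in: x* = (6·3/9.08)² = 3.9298, y* = 37.7724.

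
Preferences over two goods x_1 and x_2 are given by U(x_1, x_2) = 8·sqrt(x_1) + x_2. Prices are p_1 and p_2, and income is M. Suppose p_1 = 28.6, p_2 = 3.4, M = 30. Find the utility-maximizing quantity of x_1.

x_1* = 0.2261

Solve: √x_1 = 4·p_2/p_1, so x_1*(p_1,p_2) = (4·p_2/p_1)², and x_2* = (M − p_1·x_1*)/p_2.
Plugging in: x_1* = (4·3.4/28.6)² = 0.2261.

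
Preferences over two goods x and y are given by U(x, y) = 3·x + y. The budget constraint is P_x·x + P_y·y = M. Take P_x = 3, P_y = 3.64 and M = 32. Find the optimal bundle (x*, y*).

Linear utility — the consumer picks whichever good has higher MU/price: 3/3 = 1 vs 1/3.64 = 0.2747.
x gives more utility per dollar, so spend all income on x: x* = M/P_x, y* = 0.
Numerically: x* = 10.6667, y* = 0.

x* = 10.6667, y* = 0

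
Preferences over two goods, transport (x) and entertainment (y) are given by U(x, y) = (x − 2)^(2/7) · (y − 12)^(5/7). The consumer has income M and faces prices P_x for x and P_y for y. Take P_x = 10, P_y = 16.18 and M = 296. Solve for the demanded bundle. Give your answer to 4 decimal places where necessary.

x* = 4.3383, y* = 15.6129

Discretionary income = 296 − 2·10 − 12·16.18 = 81.84; x* = 2 + 2/7·81.84/10 = 4.3383; y* = 12 + 5/7·81.84/16.18 = 15.6129.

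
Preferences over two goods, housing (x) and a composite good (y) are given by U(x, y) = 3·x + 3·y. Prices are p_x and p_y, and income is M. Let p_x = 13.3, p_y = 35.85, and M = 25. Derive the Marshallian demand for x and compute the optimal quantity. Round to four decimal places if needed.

Perfect substitutes: compare marginal utility per dollar. 3/p_x vs 3/p_y → 0.2256 vs 0.0837.
x gives more utility per dollar, so spend all income on x: x* = M/p_x, y* = 0.
Numerically: x* = 1.8797, y* = 0.

x* = 1.8797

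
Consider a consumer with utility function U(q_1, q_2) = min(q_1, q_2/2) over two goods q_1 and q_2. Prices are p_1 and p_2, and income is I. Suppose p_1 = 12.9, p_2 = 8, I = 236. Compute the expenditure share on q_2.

share on q_2 = 0.5536

Demand: q_1*(p_1,p_2,I) = I/(p_1 + 2·p_2), q_2* = 2·I/(p_1 + 2·p_2).
Here 12.9 + 2·8 = 28.9, giving q_1* = 8.1661 and q_2* = 16.3322.
Expenditure on q_2: 8·16.3322 = 130.6574; share = 0.5536.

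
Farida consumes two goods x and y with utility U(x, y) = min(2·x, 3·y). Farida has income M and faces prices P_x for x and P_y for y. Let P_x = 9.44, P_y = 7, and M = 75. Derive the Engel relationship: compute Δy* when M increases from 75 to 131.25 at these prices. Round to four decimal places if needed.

Δy* = 2.6583

Leontief preferences: the optimum is at the kink where x/3 = y/2, i.e. y = (2/3)·x.
Budget: P_x·x + P_y·(2/3)·x = M, so (3·P_x + 2·P_y)·x = 3·M.
Demand: x*(P_x,P_y,M) = 3·M/(3·P_x + 2·P_y), y* = 2·M/(3·P_x + 2·P_y).
Here 3·9.44 + 2·7 = 42.32, giving y* = 3.5444.
At M' = 131.25: y* = 6.2027. Change: 6.2027 − 3.5444 = 2.6583.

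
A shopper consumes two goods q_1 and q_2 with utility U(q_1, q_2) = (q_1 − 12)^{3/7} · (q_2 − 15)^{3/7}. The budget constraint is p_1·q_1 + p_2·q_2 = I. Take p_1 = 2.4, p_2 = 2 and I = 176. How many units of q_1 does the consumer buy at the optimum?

This is Cobb-Douglas in (q_1−12, q_2−15): tangency gives 3/7·p_2·(q_2−15) = 3/7·p_1·(q_1−12).
Substituting into the budget: q_1* = 12 + 0.5·(I − 12·p_1 − 15·p_2)/p_1, and q_2* = 15 + 0.5·(…)/p_2.
Discretionary income = 176 − 12·2.4 − 15·2 = 117.2; q_1* = 12 + 0.5·117.2/2.4 = 36.4167.

q_1* = 36.4167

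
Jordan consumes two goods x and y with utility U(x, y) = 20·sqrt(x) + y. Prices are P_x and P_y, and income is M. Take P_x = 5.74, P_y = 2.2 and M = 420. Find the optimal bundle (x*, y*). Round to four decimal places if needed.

MU_x = 10/√x, MU_y = 1. Tangency: 10/√x = P_x/P_y.
Thus x* = (10·P_y/P_x)² — independent of M — with the rest of income spent on y.
Plugging in: x* = (10·2.2/5.74)² = 14.69, y* = 152.5816.

x* = 14.69, y* = 152.5816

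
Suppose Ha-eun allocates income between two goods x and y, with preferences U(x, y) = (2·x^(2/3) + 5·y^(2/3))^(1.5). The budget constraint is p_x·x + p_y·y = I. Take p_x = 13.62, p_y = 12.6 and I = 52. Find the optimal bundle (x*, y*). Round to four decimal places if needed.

MU_x ∝ 2·x^(-1/3), MU_y ∝ 5·y^(-1/3), so MRS = (2/5)·(y/x)^(1/3) = p_x/p_y.
Solve for the ratio: y/x = [(5/2)·p_x/p_y]^(3).
With the ratio pinned down, the budget gives x* = I/(p_x + p_y·(y/x)) and y* = (y/x)·x*.
Numerically y/x = 19.735117, so x* = 52/(13.62 + 12.6·19.735117) = 0.1983 and y* = 19.735117·0.1983 = 3.9127.

x* = 0.1983, y* = 3.9127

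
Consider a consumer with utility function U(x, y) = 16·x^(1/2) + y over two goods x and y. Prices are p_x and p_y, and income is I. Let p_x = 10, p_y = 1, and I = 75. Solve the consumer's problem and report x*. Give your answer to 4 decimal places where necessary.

x* = 0.64

Set MRS = p_x/p_y: 8·x^(−1/2) = p_x/p_y.
Solve: √x = 8·p_y/p_x, so x*(p_x,p_y) = (8·p_y/p_x)², and y* = (I − p_x·x*)/p_y.
Plugging in: x* = (8·1/10)² = 0.64.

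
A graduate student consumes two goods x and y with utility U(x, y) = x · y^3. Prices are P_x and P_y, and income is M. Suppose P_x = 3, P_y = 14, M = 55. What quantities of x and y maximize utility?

x* = 4.5833, y* = 2.9464

The MRS is (1/3)·y/x. Set MRS = P_x/P_y.
So P_y·y = 3·P_x·x; combined with the budget, a share 0.25 of income goes to x.
Demand: x*(P_x,P_y,M) = 0.25·M/P_x and y* = 0.75·M/P_y.
At P_x=3, P_y=14, M=55: x* = 0.25·55/3 = 4.5833, y* = 2.9464.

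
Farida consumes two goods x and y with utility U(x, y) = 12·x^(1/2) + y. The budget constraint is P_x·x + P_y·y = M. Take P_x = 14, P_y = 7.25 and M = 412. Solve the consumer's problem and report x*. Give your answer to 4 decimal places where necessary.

x* = 9.6543

Thus x* = (6·P_y/P_x)² — independent of M — with the rest of income spent on y.
Plugging in: x* = (6·7.25/14)² = 9.6543.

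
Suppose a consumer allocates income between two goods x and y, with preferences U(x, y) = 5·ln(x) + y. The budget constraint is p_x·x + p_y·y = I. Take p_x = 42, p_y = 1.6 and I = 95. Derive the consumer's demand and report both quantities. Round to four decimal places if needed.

At the given prices: x* = 5·1.6/42 = 0.1905, and y* = 54.375.

x* = 0.1905, y* = 54.375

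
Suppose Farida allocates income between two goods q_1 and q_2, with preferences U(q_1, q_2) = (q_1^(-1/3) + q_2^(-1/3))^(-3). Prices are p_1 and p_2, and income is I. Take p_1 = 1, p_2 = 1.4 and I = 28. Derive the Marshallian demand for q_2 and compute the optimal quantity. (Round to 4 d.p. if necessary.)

q_2* = 10.4203

From the CES first-order condition, (q_2/q_1)^(4/3) = p_1/p_2.
Solve for the ratio: q_2/q_1 = [p_1/p_2]^(0.75).
Substitute q_2 = (q_2/q_1)·q_1 into the budget: q_1* = I/(p_1 + p_2·(q_2/q_1)).
Numerically q_2/q_1 = 0.77697, so q_1* = 28/(1 + 1.4·0.77697) = 13.4115 and q_2* = 0.77697·13.4115 = 10.4203.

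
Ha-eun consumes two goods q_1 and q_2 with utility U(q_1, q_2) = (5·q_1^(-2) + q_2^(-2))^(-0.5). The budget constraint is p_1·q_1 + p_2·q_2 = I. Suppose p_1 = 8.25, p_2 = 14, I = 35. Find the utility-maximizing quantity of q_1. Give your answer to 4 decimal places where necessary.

q_1* = 2.3157

With the ratio pinned down, the budget gives q_1* = I/(p_1 + p_2·(q_2/q_1)) and q_2* = (q_2/q_1)·q_1*.
Numerically q_2/q_1 = 0.490289, so q_1* = 35/(8.25 + 14·0.490289) = 2.3157.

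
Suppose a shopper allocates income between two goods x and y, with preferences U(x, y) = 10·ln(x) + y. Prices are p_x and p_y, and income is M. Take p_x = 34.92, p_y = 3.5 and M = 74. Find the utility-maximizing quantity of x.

Set MRS = p_x/p_y: (10/x)/1 = p_x/p_y.
So x*(p_x,p_y) = 10·p_y/p_x, independent of income; and y* = (M − 10·p_y)/p_y.
At the given prices: x* = 10·3.5/34.92 = 1.0023.

x* = 1.0023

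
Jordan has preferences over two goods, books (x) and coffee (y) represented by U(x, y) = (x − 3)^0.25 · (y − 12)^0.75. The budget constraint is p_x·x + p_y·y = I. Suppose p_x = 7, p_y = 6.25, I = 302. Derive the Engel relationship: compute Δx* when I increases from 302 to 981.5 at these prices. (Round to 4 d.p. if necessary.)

After buying the subsistence bundle (3, 12), a share 0.25 of the remaining income goes to x: x* = 3 + 0.25·(I − 3p_x − 12p_y)/p_x.
Discretionary income = 302 − 3·7 − 12·6.25 = 206; x* = 3 + 0.25·206/7 = 10.3571.
At I' = 981.5: x* = 34.625. Change: 34.625 − 10.3571 = 24.2679.

Δx* = 24.2679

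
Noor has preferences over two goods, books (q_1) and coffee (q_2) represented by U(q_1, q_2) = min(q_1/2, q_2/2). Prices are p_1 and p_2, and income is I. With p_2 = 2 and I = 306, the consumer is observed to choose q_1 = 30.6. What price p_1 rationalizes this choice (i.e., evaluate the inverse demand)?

Leontief preferences: the optimum is at the kink where q_1/2 = q_2/2, i.e. q_2 = q_1.
Budget: p_1·q_1 + p_2·q_1 = I, so (2·p_1 + 2·p_2)·q_1 = 2·I.
Demand: q_1*(p_1,p_2,I) = 2·I/(2·p_1 + 2·p_2), q_2* = 2·I/(2·p_1 + 2·p_2).
Set q_1* = 30.6 in the demand function and solve for p_1: p_1 = 8.

p_1 = 8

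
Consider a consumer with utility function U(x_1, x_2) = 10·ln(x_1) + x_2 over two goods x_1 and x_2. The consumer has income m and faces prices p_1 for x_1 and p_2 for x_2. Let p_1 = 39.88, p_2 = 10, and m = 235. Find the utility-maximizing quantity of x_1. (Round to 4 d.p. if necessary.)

MU_x_1 = 10/x_1, MU_x_2 = 1. Tangency: 10/x_1 = p_1/p_2.
So x_1*(p_1,p_2) = 10·p_2/p_1, independent of income; and x_2* = (m − 10·p_2)/p_2.
At the given prices: x_1* = 10·10/39.88 = 2.5075.

x_1* = 2.5075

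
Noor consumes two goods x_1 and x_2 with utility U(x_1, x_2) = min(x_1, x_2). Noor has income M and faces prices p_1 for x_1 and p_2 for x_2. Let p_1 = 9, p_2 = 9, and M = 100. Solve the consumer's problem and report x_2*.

With perfect complements, no substitution: consume in ratio x_1:x_2 = 1:1.
Budget: p_1·x_1 + p_2·x_1 = M, so (p_1 + p_2)·x_1 = M.
Demand: x_1*(p_1,p_2,M) = M/(p_1 + p_2), x_2* = M/(p_1 + p_2).
Here 9 + 9 = 18, giving x_2* = 5.5556.

x_2* = 5.5556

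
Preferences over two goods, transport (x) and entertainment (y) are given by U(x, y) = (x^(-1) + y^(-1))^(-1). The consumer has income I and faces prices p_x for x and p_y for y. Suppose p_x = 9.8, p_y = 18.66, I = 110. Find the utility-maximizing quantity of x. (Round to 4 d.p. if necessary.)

MU_x ∝ x^(-2), MU_y ∝ y^(-2), so MRS = (y/x)^(2) = p_x/p_y.
Solve for the ratio: y/x = [p_x/p_y]^(0.5).
Substitute y = (y/x)·x into the budget: x* = I/(p_x + p_y·(y/x)).
Numerically y/x = 0.724698, so x* = 110/(9.8 + 18.66·0.724698) = 4.7164.

x* = 4.7164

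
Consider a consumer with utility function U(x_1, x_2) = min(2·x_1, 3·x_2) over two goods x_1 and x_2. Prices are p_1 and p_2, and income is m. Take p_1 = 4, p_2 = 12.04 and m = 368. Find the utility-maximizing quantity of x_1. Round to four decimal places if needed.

x_1* = 30.5987

With perfect complements, no substitution: consume in ratio x_1:x_2 = 3:2.
Budget: p_1·x_1 + p_2·(2/3)·x_1 = m, so (3·p_1 + 2·p_2)·x_1 = 3·m.
Demand: x_1*(p_1,p_2,m) = 3·m/(3·p_1 + 2·p_2), x_2* = 2·m/(3·p_1 + 2·p_2).
Here 3·4 + 2·12.04 = 36.08, giving x_1* = 30.5987.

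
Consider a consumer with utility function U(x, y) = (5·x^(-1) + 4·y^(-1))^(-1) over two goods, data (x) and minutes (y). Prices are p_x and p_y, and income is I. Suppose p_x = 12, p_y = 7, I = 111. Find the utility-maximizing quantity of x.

x* = 5.4957

From the CES first-order condition, (5/4)·(y/x)^(2) = p_x/p_y.
Solve for the ratio: y/x = [(4/5)·p_x/p_y]^(0.5).
Substitute y = (y/x)·x into the budget: x* = I/(p_x + p_y·(y/x)).
Numerically y/x = 1.17108, so x* = 111/(12 + 7·1.17108) = 5.4957.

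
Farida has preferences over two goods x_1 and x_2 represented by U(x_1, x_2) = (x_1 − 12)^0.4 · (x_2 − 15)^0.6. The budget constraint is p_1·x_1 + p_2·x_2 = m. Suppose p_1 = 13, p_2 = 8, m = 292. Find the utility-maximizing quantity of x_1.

Let x_1' = x_1−12, x_2' = x_2−15. MRS = (2/3)·x_2'/x_1' = p_1/p_2.
After buying the subsistence bundle (12, 15), a share 0.4 of the remaining income goes to x_1: x_1* = 12 + 0.4·(m − 12p_1 − 15p_2)/p_1.
Discretionary income = 292 − 12·13 − 15·8 = 16; x_1* = 12 + 0.4·16/13 = 12.4923.

x_1* = 12.4923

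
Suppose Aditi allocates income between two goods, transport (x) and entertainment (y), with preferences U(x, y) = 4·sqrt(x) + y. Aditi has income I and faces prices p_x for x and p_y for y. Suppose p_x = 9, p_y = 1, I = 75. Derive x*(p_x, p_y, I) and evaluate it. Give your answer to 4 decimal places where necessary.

Set MRS = p_x/p_y: 2·x^(−1/2) = p_x/p_y.
Thus x* = (2·p_y/p_x)² — independent of I — with the rest of income spent on y.
Plugging in: x* = (2·1/9)² = 0.0494.

x* = 0.0494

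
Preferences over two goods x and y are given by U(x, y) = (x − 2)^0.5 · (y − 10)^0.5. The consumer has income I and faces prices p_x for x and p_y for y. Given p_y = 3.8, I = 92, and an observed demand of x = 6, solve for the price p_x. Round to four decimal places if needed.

This is Cobb-Douglas in (x−2, y−10): tangency gives 0.5·p_y·(y−10) = 0.5·p_x·(x−2).
Substituting into the budget: x* = 2 + 0.5·(I − 2·p_x − 10·p_y)/p_x, and y* = 10 + 0.5·(…)/p_y.
Set x* = 6 in the demand function and solve for p_x: p_x = 5.4.

p_x = 5.4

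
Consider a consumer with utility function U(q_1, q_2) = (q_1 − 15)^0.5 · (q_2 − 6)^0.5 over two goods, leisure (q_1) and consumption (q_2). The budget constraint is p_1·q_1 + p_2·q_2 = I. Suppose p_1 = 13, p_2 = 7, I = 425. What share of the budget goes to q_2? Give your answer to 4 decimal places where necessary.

share on q_2 = 0.32

Discretionary income = 425 − 15·13 − 6·7 = 188; q_1* = 15 + 0.5·188/13 = 22.2308; q_2* = 6 + 0.5·188/7 = 19.4286.
Expenditure on q_2: 7·19.4286 = 136; share = 0.32.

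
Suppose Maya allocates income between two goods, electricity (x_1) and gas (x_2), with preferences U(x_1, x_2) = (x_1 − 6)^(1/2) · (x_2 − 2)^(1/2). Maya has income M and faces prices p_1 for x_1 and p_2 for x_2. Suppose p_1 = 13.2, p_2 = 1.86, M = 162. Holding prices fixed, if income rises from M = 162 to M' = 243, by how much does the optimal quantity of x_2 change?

Δx_2* = 21.7742

Let x_1' = x_1−6, x_2' = x_2−2. MRS = x_2'/x_1' = p_1/p_2.
Substituting into the budget: x_1* = 6 + 0.5·(M − 6·p_1 − 2·p_2)/p_1, and x_2* = 2 + 0.5·(…)/p_2.
Discretionary income = 162 − 6·13.2 − 2·1.86 = 79.08; x_2* = 2 + 0.5·79.08/1.86 = 23.2581.
At M' = 243: x_2* = 45.0323. Change: 45.0323 − 23.2581 = 21.7742.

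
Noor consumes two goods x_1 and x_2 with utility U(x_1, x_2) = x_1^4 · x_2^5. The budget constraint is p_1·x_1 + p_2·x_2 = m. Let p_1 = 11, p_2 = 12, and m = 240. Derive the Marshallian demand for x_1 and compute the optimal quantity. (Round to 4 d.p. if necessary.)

At p_1=11, p_2=12, m=240: x_1* = 4/9·240/11 = 9.697.

x_1* = 9.697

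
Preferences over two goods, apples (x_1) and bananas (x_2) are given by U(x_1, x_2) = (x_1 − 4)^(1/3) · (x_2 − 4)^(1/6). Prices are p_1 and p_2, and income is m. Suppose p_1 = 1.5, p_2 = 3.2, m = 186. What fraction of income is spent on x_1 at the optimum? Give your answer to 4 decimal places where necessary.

share on x_1 = 0.6315

This is Cobb-Douglas in (x_1−4, x_2−4): tangency gives 1/3·p_2·(x_2−4) = 1/6·p_1·(x_1−4).
Substituting into the budget: x_1* = 4 + 2/3·(m − 4·p_1 − 4·p_2)/p_1, and x_2* = 4 + 1/3·(…)/p_2.
Discretionary income = 186 − 4·1.5 − 4·3.2 = 167.2; x_1* = 4 + 2/3·167.2/1.5 = 78.3111; x_2* = 4 + 1/3·167.2/3.2 = 21.4167.
Expenditure on x_1: 1.5·78.3111 = 117.4667; share = 0.6315.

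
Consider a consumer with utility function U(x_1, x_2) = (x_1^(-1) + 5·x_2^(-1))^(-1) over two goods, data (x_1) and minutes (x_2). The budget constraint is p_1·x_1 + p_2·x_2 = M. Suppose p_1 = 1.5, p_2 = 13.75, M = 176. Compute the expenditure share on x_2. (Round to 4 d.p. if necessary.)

share on x_2 = 0.8713

Numerically x_2/x_1 = 0.738549, so x_1* = 176/(1.5 + 13.75·0.738549) = 15.1008 and x_2* = 0.738549·15.1008 = 11.1526.
Expenditure on x_2: 13.75·11.1526 = 153.3489; share = 0.8713.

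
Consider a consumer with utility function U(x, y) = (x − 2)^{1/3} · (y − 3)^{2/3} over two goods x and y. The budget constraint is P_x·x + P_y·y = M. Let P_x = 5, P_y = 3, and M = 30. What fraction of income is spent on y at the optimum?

MRS = (1/2)·(y−3)/(x−2). Tangency with P_x/P_y gives y−3 = 2·(P_x/P_y)·(x−2).
Substituting into the budget: x* = 2 + 1/3·(M − 2·P_x − 3·P_y)/P_x, and y* = 3 + 2/3·(…)/P_y.
Discretionary income = 30 − 2·5 − 3·3 = 11; x* = 2 + 1/3·11/5 = 2.7333; y* = 3 + 2/3·11/3 = 5.4444.
Expenditure on y: 3·5.4444 = 16.3333; share = 0.5444.

share on y = 0.5444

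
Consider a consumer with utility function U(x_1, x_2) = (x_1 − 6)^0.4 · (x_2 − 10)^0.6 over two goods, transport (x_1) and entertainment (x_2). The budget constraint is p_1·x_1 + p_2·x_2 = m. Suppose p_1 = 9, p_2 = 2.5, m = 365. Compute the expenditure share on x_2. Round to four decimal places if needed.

Let x_1' = x_1−6, x_2' = x_2−10. MRS = (2/3)·x_2'/x_1' = p_1/p_2.
Substituting into the budget: x_1* = 6 + 0.4·(m − 6·p_1 − 10·p_2)/p_1, and x_2* = 10 + 0.6·(…)/p_2.
Discretionary income = 365 − 6·9 − 10·2.5 = 286; x_1* = 6 + 0.4·286/9 = 18.7111; x_2* = 10 + 0.6·286/2.5 = 78.64.
Expenditure on x_2: 2.5·78.64 = 196.6; share = 0.5386.

share on x_2 = 0.5386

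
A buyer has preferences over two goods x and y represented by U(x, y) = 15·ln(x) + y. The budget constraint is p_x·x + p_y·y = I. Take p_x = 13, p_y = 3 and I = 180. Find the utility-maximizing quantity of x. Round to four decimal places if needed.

x* = 3.4615

So x*(p_x,p_y) = 15·p_y/p_x, independent of income; and y* = (I − 15·p_y)/p_y.
At the given prices: x* = 15·3/13 = 3.4615.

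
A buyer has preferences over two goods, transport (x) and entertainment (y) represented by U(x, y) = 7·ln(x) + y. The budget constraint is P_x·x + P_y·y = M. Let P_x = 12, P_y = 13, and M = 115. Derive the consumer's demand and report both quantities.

x* = 7.5833, y* = 1.8462

So x*(P_x,P_y) = 7·P_y/P_x, independent of income; and y* = (M − 7·P_y)/P_y.
At the given prices: x* = 7·13/12 = 7.5833, and y* = 1.8462.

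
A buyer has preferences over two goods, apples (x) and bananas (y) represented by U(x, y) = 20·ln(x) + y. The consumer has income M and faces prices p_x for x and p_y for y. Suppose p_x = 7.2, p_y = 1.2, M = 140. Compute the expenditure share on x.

share on x = 0.1714

So x*(p_x,p_y) = 20·p_y/p_x, independent of income; and y* = (M − 20·p_y)/p_y.
At the given prices: x* = 20·1.2/7.2 = 3.3333, and y* = 96.6667.
Expenditure on x: 7.2·3.3333 = 24; share = 0.1714.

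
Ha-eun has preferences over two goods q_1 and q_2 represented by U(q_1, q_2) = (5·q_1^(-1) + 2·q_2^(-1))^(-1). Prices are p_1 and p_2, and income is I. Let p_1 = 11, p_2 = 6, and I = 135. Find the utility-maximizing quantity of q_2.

With the ratio pinned down, the budget gives q_1* = I/(p_1 + p_2·(q_2/q_1)) and q_2* = (q_2/q_1)·q_1*.
Numerically q_2/q_1 = 0.856349, so q_1* = 135/(11 + 6·0.856349) = 8.3653 and q_2* = 0.856349·8.3653 = 7.1636.

q_2* = 7.1636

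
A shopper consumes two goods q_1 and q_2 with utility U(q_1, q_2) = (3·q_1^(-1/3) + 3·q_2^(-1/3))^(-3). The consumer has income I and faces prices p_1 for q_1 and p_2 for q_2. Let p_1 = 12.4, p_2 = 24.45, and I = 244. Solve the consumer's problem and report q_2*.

q_2* = 5.4122

From the CES first-order condition, (q_2/q_1)^(4/3) = p_1/p_2.
Solve for the ratio: q_2/q_1 = [p_1/p_2]^(0.75).
With the ratio pinned down, the budget gives q_1* = I/(p_1 + p_2·(q_2/q_1)) and q_2* = (q_2/q_1)·q_1*.
Numerically q_2/q_1 = 0.600976, so q_1* = 244/(12.4 + 24.45·0.600976) = 9.0057 and q_2* = 0.600976·9.0057 = 5.4122.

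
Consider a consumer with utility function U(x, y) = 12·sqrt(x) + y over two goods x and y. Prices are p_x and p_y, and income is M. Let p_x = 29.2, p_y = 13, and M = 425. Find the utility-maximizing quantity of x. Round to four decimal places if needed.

Set MRS = p_x/p_y: 6·x^(−1/2) = p_x/p_y.
Thus x* = (6·p_y/p_x)² — independent of M — with the rest of income spent on y.
Plugging in: x* = (6·13/29.2)² = 7.1355.

x* = 7.1355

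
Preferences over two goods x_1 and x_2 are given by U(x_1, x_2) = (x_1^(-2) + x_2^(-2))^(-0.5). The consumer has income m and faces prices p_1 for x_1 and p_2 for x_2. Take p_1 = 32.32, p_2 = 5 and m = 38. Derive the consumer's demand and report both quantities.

MU_x_1 ∝ x_1^(-3), MU_x_2 ∝ x_2^(-3), so MRS = (x_2/x_1)^(3) = p_1/p_2.
Solve for the ratio: x_2/x_1 = [p_1/p_2]^(1/3).
Substitute x_2 = (x_2/x_1)·x_1 into the budget: x_1* = m/(p_1 + p_2·(x_2/x_1)).
Numerically x_2/x_1 = 1.862804, so x_1* = 38/(32.32 + 5·1.862804) = 0.9127 and x_2* = 1.862804·0.9127 = 1.7002.

x_1* = 0.9127, x_2* = 1.7002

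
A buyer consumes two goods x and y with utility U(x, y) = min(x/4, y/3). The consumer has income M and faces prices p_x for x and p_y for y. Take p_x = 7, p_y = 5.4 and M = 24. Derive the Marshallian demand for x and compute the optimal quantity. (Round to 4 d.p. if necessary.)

x* = 2.1719

With perfect complements, no substitution: consume in ratio x:y = 4:3.
Budget: p_x·x + p_y·(3/4)·x = M, so (4·p_x + 3·p_y)·x = 4·M.
Demand: x*(p_x,p_y,M) = 4·M/(4·p_x + 3·p_y), y* = 3·M/(4·p_x + 3·p_y).
Here 4·7 + 3·5.4 = 44.2, giving x* = 2.1719.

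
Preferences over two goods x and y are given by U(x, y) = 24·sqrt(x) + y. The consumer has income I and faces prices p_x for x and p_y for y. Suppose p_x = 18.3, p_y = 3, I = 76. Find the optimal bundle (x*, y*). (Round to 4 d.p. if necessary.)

MU_x = 12/√x, MU_y = 1. Tangency: 12/√x = p_x/p_y.
Solve: √x = 12·p_y/p_x, so x*(p_x,p_y) = (12·p_y/p_x)², and y* = (I − p_x·x*)/p_y.
Plugging in: x* = (12·3/18.3)² = 3.8699, y* = 1.7268.

x* = 3.8699, y* = 1.7268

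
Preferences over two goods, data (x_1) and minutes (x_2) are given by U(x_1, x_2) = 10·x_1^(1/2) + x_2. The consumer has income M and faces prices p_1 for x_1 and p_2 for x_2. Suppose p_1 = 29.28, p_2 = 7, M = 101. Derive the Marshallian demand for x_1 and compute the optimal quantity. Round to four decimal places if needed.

x_1* = 1.4289

Thus x_1* = (5·p_2/p_1)² — independent of M — with the rest of income spent on x_2.
Plugging in: x_1* = (5·7/29.28)² = 1.4289.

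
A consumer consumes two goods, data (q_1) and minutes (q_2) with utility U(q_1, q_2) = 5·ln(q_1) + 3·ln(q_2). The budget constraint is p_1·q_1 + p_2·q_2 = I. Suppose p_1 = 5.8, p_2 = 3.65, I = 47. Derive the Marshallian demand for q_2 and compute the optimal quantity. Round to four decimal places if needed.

q_2* = 4.8288

The MRS is (5/3)·q_2/q_1. Set MRS = p_1/p_2.
Rearranging, p_2·q_2 = (3/5)·p_1·q_1. Substituting into the budget gives p_1·q_1·(1 + (3/5)) = I.
Demand: q_1*(p_1,p_2,I) = 0.625·I/p_1 and q_2* = 0.375·I/p_2.
At p_1=5.8, p_2=3.65, I=47: q_2* = 0.375·47/3.65 = 4.8288.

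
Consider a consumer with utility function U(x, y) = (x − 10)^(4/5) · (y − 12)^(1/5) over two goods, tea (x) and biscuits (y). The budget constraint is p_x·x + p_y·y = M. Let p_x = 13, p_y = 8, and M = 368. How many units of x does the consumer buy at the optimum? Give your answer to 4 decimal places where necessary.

MRS = 4·(y−12)/(x−10). Tangency with p_x/p_y gives y−12 = (1/4)·(p_x/p_y)·(x−10).
Substituting into the budget: x* = 10 + 0.8·(M − 10·p_x − 12·p_y)/p_x, and y* = 12 + 0.2·(…)/p_y.
Discretionary income = 368 − 10·13 − 12·8 = 142; x* = 10 + 0.8·142/13 = 18.7385.

x* = 18.7385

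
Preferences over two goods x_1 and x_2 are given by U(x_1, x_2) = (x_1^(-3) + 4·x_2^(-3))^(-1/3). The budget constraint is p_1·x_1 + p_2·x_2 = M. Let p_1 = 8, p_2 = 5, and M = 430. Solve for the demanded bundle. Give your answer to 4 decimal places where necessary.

x_1* = 26.9547, x_2* = 42.8725

From the CES first-order condition, (1/4)·(x_2/x_1)^(4) = p_1/p_2.
Hence x_2/x_1 = (4·p_1/p_2)^(1/(4)), i.e. raised to the 0.25 power.
With the ratio pinned down, the budget gives x_1* = M/(p_1 + p_2·(x_2/x_1)) and x_2* = (x_2/x_1)·x_1*.
Numerically x_2/x_1 = 1.590541, so x_1* = 430/(8 + 5·1.590541) = 26.9547 and x_2* = 1.590541·26.9547 = 42.8725.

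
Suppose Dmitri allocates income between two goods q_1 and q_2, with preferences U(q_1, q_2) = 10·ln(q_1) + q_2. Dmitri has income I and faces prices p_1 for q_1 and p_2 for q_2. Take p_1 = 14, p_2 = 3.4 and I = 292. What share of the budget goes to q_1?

share on q_1 = 0.1164

Set MRS = p_1/p_2: (10/q_1)/1 = p_1/p_2.
So q_1*(p_1,p_2) = 10·p_2/p_1, independent of income; and q_2* = (I − 10·p_2)/p_2.
At the given prices: q_1* = 10·3.4/14 = 2.4286, and q_2* = 75.8824.
Expenditure on q_1: 14·2.4286 = 34; share = 0.1164.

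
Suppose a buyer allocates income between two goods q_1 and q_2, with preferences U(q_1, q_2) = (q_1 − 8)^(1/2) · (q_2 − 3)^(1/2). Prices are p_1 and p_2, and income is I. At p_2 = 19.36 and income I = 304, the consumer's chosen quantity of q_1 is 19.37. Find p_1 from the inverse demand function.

Let q_1' = q_1−8, q_2' = q_2−3. MRS = q_2'/q_1' = p_1/p_2.
After buying the subsistence bundle (8, 3), a share 0.5 of the remaining income goes to q_1: q_1* = 8 + 0.5·(I − 8p_1 − 3p_2)/p_1.
Set q_1* = 19.37 in the demand function and solve for p_1: p_1 = 8.

p_1 = 8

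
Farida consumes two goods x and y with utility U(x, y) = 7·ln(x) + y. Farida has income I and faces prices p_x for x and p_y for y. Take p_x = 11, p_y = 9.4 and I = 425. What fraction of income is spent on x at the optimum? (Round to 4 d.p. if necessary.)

share on x = 0.1548

MU_x = 7/x, MU_y = 1. Tangency: 7/x = p_x/p_y.
So x*(p_x,p_y) = 7·p_y/p_x, independent of income; and y* = (I − 7·p_y)/p_y.
At the given prices: x* = 7·9.4/11 = 5.9818, and y* = 38.2128.
Expenditure on x: 11·5.9818 = 65.8; share = 0.1548.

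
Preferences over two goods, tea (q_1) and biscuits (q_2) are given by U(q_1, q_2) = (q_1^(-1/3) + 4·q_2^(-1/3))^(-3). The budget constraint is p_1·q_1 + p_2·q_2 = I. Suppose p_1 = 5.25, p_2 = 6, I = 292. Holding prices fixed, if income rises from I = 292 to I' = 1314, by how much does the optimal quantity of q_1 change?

MRS = MU_q_1/MU_q_2 = (1/4)·(q_2/q_1)^(4/3). Set equal to p_1/p_2.
Hence q_2/q_1 = (4·p_1/p_2)^(1/(4/3)), i.e. raised to the 0.75 power.
With the ratio pinned down, the budget gives q_1* = I/(p_1 + p_2·(q_2/q_1)) and q_2* = (q_2/q_1)·q_1*.
Numerically q_2/q_1 = 2.558887, so q_1* = 292/(5.25 + 6·2.558887) = 14.1725.
At I' = 1314: q_1* = 63.7761. Change: 63.7761 − 14.1725 = 49.6037.

Δq_1* = 49.6037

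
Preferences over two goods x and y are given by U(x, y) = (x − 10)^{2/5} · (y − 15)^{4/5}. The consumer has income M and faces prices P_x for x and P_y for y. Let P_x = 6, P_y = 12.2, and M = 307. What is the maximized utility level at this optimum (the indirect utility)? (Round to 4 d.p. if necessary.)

V = 4.5222

This is Cobb-Douglas in (x−10, y−15): tangency gives 0.4·P_y·(y−15) = 0.8·P_x·(x−10).
After buying the subsistence bundle (10, 15), a share 1/3 of the remaining income goes to x: x* = 10 + 1/3·(M − 10P_x − 15P_y)/P_x.
Discretionary income = 307 − 10·6 − 15·12.2 = 64; x* = 10 + 1/3·64/6 = 13.5556; y* = 15 + 2/3·64/12.2 = 18.4973.
Utility at the optimum: U(13.5556, 18.4973) = 4.5222.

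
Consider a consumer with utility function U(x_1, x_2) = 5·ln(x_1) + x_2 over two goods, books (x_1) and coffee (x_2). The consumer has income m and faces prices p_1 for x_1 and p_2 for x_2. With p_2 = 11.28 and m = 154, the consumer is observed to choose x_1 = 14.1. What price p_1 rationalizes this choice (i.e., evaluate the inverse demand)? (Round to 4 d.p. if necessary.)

p_1 = 4

Set MRS = p_1/p_2: (5/x_1)/1 = p_1/p_2.
So x_1*(p_1,p_2) = 5·p_2/p_1, independent of income; and x_2* = (m − 5·p_2)/p_2.
Set x_1* = 14.1 in the demand function and solve for p_1: p_1 = 4.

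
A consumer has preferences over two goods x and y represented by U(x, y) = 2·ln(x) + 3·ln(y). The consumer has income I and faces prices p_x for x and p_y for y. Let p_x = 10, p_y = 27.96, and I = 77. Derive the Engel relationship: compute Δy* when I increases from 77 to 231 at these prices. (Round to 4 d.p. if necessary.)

Δy* = 3.3047

MU_x/MU_y = (2·y)/(3·x); tangency sets this equal to p_x/p_y.
Rearranging, p_y·y = (3/2)·p_x·x. Substituting into the budget gives p_x·x·(1 + (3/2)) = I.
Demand: x*(p_x,p_y,I) = 0.4·I/p_x and y* = 0.6·I/p_y.
At p_x=10, p_y=27.96, I=77: y* = 0.6·77/27.96 = 1.6524.
At I' = 231: y* = 4.9571. Change: 4.9571 − 1.6524 = 3.3047.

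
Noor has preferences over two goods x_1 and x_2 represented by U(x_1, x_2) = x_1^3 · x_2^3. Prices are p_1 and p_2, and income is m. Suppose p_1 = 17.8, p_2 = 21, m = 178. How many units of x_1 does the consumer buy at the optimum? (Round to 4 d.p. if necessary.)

x_1* = 5

Tangency: MRS = x_2/x_1 = p_1/p_2.
So 3·p_2·x_2 = 3·p_1·x_1; combined with the budget, a share 0.5 of income goes to x_1.
Demand: x_1*(p_1,p_2,m) = 0.5·m/p_1 and x_2* = 0.5·m/p_2.
At p_1=17.8, p_2=21, m=178: x_1* = 0.5·178/17.8 = 5.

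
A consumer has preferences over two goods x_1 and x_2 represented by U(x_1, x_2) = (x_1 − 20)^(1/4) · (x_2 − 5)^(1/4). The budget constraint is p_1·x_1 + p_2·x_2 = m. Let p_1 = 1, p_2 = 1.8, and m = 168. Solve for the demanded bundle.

Let x_1' = x_1−20, x_2' = x_2−5. MRS = x_2'/x_1' = p_1/p_2.
After buying the subsistence bundle (20, 5), a share 0.5 of the remaining income goes to x_1: x_1* = 20 + 0.5·(m − 20p_1 − 5p_2)/p_1.
Discretionary income = 168 − 20·1 − 5·1.8 = 139; x_1* = 20 + 0.5·139/1 = 89.5; x_2* = 5 + 0.5·139/1.8 = 43.6111.

x_1* = 89.5, x_2* = 43.6111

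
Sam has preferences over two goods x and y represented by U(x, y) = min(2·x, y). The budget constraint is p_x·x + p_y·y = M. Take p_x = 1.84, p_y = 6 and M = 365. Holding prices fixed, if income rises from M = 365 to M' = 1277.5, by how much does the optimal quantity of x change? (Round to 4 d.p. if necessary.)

With perfect complements, no substitution: consume in ratio x:y = 1:2.
Budget: p_x·x + p_y·2·x = M, so (p_x + 2·p_y)·x = M.
Demand: x*(p_x,p_y,M) = M/(p_x + 2·p_y), y* = 2·M/(p_x + 2·p_y).
Here 1.84 + 2·6 = 13.84, giving x* = 26.3728.
At M' = 1277.5: x* = 92.3049. Change: 92.3049 − 26.3728 = 65.9321.

Δx* = 65.9321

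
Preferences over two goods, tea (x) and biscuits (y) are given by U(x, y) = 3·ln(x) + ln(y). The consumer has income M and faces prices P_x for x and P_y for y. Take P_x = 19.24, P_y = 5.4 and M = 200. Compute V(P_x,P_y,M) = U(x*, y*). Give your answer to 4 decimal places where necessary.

V = 8.3866

Demand: x*(P_x,P_y,M) = 0.75·M/P_x and y* = 0.25·M/P_y.
At P_x=19.24, P_y=5.4, M=200: x* = 0.75·200/19.24 = 7.7963, y* = 9.2593.
Utility at the optimum: U(7.7963, 9.2593) = 8.3866.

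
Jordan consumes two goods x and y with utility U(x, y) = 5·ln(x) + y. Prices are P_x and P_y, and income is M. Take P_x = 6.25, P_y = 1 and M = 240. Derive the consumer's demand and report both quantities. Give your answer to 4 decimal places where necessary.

MU_x = 5/x, MU_y = 1. Tangency: 5/x = P_x/P_y.
So x*(P_x,P_y) = 5·P_y/P_x, independent of income; and y* = (M − 5·P_y)/P_y.
At the given prices: x* = 5·1/6.25 = 0.8, and y* = 235.

x* = 0.8, y* = 235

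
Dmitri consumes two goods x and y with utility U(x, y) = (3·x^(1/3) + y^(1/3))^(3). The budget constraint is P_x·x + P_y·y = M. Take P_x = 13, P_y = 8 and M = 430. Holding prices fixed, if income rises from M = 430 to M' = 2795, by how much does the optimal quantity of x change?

MU_x ∝ 3·x^(-2/3), MU_y ∝ y^(-2/3), so MRS = 3·(y/x)^(2/3) = P_x/P_y.
Solve for the ratio: y/x = [(1/3)·P_x/P_y]^(1.5).
Substitute y = (y/x)·x into the budget: x* = M/(P_x + P_y·(y/x)).
Numerically y/x = 0.398656, so x* = 430/(13 + 8·0.398656) = 26.5608.
At M' = 2795: x* = 172.6455. Change: 172.6455 − 26.5608 = 146.0846.

Δx* = 146.0846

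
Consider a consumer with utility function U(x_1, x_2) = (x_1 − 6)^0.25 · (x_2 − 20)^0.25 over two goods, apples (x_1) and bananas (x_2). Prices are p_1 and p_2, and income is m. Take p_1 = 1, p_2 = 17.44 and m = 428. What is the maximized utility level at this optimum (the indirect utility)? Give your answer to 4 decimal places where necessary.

V = 2.9604

MRS = (x_2−20)/(x_1−6). Tangency with p_1/p_2 gives x_2−20 = (p_1/p_2)·(x_1−6).
After buying the subsistence bundle (6, 20), a share 0.5 of the remaining income goes to x_1: x_1* = 6 + 0.5·(m − 6p_1 − 20p_2)/p_1.
Discretionary income = 428 − 6·1 − 20·17.44 = 73.2; x_1* = 6 + 0.5·73.2/1 = 42.6; x_2* = 20 + 0.5·73.2/17.44 = 22.0986.
Utility at the optimum: U(42.6, 22.0986) = 2.9604.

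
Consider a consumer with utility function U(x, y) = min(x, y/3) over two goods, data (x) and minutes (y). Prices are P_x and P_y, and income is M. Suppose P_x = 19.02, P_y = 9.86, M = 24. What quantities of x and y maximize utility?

x* = 0.4938, y* = 1.4815

With perfect complements, no substitution: consume in ratio x:y = 1:3.
Budget: P_x·x + P_y·3·x = M, so (P_x + 3·P_y)·x = M.
Demand: x*(P_x,P_y,M) = M/(P_x + 3·P_y), y* = 3·M/(P_x + 3·P_y).
Here 19.02 + 3·9.86 = 48.6, giving x* = 0.4938 and y* = 1.4815.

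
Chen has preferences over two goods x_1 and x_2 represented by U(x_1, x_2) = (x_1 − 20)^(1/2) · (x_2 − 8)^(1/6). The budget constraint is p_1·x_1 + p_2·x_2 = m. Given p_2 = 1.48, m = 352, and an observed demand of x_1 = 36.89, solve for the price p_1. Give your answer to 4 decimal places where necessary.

p_1 = 8

Let x_1' = x_1−20, x_2' = x_2−8. MRS = 3·x_2'/x_1' = p_1/p_2.
After buying the subsistence bundle (20, 8), a share 0.75 of the remaining income goes to x_1: x_1* = 20 + 0.75·(m − 20p_1 − 8p_2)/p_1.
Set x_1* = 36.89 in the demand function and solve for p_1: p_1 = 8.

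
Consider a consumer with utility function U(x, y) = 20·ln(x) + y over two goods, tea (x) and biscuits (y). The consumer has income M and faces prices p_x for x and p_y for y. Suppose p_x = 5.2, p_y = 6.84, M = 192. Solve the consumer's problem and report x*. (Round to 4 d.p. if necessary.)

So x*(p_x,p_y) = 20·p_y/p_x, independent of income; and y* = (M − 20·p_y)/p_y.
At the given prices: x* = 20·6.84/5.2 = 26.3077.

x* = 26.3077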